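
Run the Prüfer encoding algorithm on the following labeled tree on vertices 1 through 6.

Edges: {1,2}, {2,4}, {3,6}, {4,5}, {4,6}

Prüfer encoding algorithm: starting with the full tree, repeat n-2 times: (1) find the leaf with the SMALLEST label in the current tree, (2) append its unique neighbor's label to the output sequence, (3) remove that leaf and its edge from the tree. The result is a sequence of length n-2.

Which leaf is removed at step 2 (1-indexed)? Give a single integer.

Step 1: current leaves = {1,3,5}. Remove leaf 1 (neighbor: 2).
Step 2: current leaves = {2,3,5}. Remove leaf 2 (neighbor: 4).

Answer: 2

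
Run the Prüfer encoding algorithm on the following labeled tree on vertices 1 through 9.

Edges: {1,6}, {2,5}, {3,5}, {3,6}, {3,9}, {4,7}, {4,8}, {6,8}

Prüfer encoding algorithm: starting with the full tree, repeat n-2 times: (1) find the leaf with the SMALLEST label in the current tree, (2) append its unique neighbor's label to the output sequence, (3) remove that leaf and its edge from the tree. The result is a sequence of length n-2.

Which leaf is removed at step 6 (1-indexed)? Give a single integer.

Step 1: current leaves = {1,2,7,9}. Remove leaf 1 (neighbor: 6).
Step 2: current leaves = {2,7,9}. Remove leaf 2 (neighbor: 5).
Step 3: current leaves = {5,7,9}. Remove leaf 5 (neighbor: 3).
Step 4: current leaves = {7,9}. Remove leaf 7 (neighbor: 4).
Step 5: current leaves = {4,9}. Remove leaf 4 (neighbor: 8).
Step 6: current leaves = {8,9}. Remove leaf 8 (neighbor: 6).

Answer: 8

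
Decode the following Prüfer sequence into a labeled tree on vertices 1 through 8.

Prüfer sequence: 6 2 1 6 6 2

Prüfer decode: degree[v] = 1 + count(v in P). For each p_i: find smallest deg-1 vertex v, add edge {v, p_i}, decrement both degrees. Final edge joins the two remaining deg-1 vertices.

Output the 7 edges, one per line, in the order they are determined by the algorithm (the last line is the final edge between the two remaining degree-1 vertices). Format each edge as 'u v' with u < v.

Initial degrees: {1:2, 2:3, 3:1, 4:1, 5:1, 6:4, 7:1, 8:1}
Step 1: smallest deg-1 vertex = 3, p_1 = 6. Add edge {3,6}. Now deg[3]=0, deg[6]=3.
Step 2: smallest deg-1 vertex = 4, p_2 = 2. Add edge {2,4}. Now deg[4]=0, deg[2]=2.
Step 3: smallest deg-1 vertex = 5, p_3 = 1. Add edge {1,5}. Now deg[5]=0, deg[1]=1.
Step 4: smallest deg-1 vertex = 1, p_4 = 6. Add edge {1,6}. Now deg[1]=0, deg[6]=2.
Step 5: smallest deg-1 vertex = 7, p_5 = 6. Add edge {6,7}. Now deg[7]=0, deg[6]=1.
Step 6: smallest deg-1 vertex = 6, p_6 = 2. Add edge {2,6}. Now deg[6]=0, deg[2]=1.
Final: two remaining deg-1 vertices are 2, 8. Add edge {2,8}.

Answer: 3 6
2 4
1 5
1 6
6 7
2 6
2 8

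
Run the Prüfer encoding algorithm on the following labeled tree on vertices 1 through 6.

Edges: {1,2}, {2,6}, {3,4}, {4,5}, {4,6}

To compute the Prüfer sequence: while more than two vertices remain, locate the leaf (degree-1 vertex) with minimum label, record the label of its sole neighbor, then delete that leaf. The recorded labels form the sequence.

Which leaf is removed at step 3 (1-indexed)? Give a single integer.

Answer: 3

Derivation:
Step 1: current leaves = {1,3,5}. Remove leaf 1 (neighbor: 2).
Step 2: current leaves = {2,3,5}. Remove leaf 2 (neighbor: 6).
Step 3: current leaves = {3,5,6}. Remove leaf 3 (neighbor: 4).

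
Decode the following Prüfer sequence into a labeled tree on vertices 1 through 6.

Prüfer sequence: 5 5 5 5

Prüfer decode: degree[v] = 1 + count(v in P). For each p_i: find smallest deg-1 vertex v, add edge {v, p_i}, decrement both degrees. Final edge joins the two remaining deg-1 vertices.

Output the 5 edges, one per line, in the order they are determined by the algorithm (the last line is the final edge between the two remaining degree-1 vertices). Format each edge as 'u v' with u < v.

Initial degrees: {1:1, 2:1, 3:1, 4:1, 5:5, 6:1}
Step 1: smallest deg-1 vertex = 1, p_1 = 5. Add edge {1,5}. Now deg[1]=0, deg[5]=4.
Step 2: smallest deg-1 vertex = 2, p_2 = 5. Add edge {2,5}. Now deg[2]=0, deg[5]=3.
Step 3: smallest deg-1 vertex = 3, p_3 = 5. Add edge {3,5}. Now deg[3]=0, deg[5]=2.
Step 4: smallest deg-1 vertex = 4, p_4 = 5. Add edge {4,5}. Now deg[4]=0, deg[5]=1.
Final: two remaining deg-1 vertices are 5, 6. Add edge {5,6}.

Answer: 1 5
2 5
3 5
4 5
5 6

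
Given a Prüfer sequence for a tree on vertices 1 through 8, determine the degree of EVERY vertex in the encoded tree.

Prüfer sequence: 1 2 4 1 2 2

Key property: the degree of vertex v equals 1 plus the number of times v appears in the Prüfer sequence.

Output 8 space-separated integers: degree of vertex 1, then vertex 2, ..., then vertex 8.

Answer: 3 4 1 2 1 1 1 1

Derivation:
p_1 = 1: count[1] becomes 1
p_2 = 2: count[2] becomes 1
p_3 = 4: count[4] becomes 1
p_4 = 1: count[1] becomes 2
p_5 = 2: count[2] becomes 2
p_6 = 2: count[2] becomes 3
Degrees (1 + count): deg[1]=1+2=3, deg[2]=1+3=4, deg[3]=1+0=1, deg[4]=1+1=2, deg[5]=1+0=1, deg[6]=1+0=1, deg[7]=1+0=1, deg[8]=1+0=1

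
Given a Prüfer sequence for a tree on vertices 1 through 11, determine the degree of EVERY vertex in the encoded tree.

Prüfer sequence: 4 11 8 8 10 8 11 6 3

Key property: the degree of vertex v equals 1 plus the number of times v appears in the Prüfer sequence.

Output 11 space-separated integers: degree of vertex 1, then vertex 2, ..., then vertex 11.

p_1 = 4: count[4] becomes 1
p_2 = 11: count[11] becomes 1
p_3 = 8: count[8] becomes 1
p_4 = 8: count[8] becomes 2
p_5 = 10: count[10] becomes 1
p_6 = 8: count[8] becomes 3
p_7 = 11: count[11] becomes 2
p_8 = 6: count[6] becomes 1
p_9 = 3: count[3] becomes 1
Degrees (1 + count): deg[1]=1+0=1, deg[2]=1+0=1, deg[3]=1+1=2, deg[4]=1+1=2, deg[5]=1+0=1, deg[6]=1+1=2, deg[7]=1+0=1, deg[8]=1+3=4, deg[9]=1+0=1, deg[10]=1+1=2, deg[11]=1+2=3

Answer: 1 1 2 2 1 2 1 4 1 2 3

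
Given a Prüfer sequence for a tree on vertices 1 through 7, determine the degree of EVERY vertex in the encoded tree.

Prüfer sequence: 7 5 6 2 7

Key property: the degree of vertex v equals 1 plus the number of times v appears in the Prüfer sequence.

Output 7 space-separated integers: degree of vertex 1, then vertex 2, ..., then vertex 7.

p_1 = 7: count[7] becomes 1
p_2 = 5: count[5] becomes 1
p_3 = 6: count[6] becomes 1
p_4 = 2: count[2] becomes 1
p_5 = 7: count[7] becomes 2
Degrees (1 + count): deg[1]=1+0=1, deg[2]=1+1=2, deg[3]=1+0=1, deg[4]=1+0=1, deg[5]=1+1=2, deg[6]=1+1=2, deg[7]=1+2=3

Answer: 1 2 1 1 2 2 3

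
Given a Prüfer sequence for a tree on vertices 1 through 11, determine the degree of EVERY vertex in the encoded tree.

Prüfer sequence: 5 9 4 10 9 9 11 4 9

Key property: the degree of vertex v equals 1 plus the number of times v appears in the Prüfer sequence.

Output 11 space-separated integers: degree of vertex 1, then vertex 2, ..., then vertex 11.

Answer: 1 1 1 3 2 1 1 1 5 2 2

Derivation:
p_1 = 5: count[5] becomes 1
p_2 = 9: count[9] becomes 1
p_3 = 4: count[4] becomes 1
p_4 = 10: count[10] becomes 1
p_5 = 9: count[9] becomes 2
p_6 = 9: count[9] becomes 3
p_7 = 11: count[11] becomes 1
p_8 = 4: count[4] becomes 2
p_9 = 9: count[9] becomes 4
Degrees (1 + count): deg[1]=1+0=1, deg[2]=1+0=1, deg[3]=1+0=1, deg[4]=1+2=3, deg[5]=1+1=2, deg[6]=1+0=1, deg[7]=1+0=1, deg[8]=1+0=1, deg[9]=1+4=5, deg[10]=1+1=2, deg[11]=1+1=2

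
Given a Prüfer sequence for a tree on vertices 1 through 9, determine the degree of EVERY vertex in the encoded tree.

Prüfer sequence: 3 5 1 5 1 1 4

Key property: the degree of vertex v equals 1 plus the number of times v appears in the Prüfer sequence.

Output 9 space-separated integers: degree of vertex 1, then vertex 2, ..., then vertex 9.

p_1 = 3: count[3] becomes 1
p_2 = 5: count[5] becomes 1
p_3 = 1: count[1] becomes 1
p_4 = 5: count[5] becomes 2
p_5 = 1: count[1] becomes 2
p_6 = 1: count[1] becomes 3
p_7 = 4: count[4] becomes 1
Degrees (1 + count): deg[1]=1+3=4, deg[2]=1+0=1, deg[3]=1+1=2, deg[4]=1+1=2, deg[5]=1+2=3, deg[6]=1+0=1, deg[7]=1+0=1, deg[8]=1+0=1, deg[9]=1+0=1

Answer: 4 1 2 2 3 1 1 1 1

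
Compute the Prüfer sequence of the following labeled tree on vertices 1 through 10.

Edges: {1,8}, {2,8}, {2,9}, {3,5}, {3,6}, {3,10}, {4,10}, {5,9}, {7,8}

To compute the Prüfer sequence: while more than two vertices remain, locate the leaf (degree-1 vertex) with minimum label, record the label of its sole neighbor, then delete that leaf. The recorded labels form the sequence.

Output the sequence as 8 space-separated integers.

Answer: 8 10 3 8 2 9 5 3

Derivation:
Step 1: leaves = {1,4,6,7}. Remove smallest leaf 1, emit neighbor 8.
Step 2: leaves = {4,6,7}. Remove smallest leaf 4, emit neighbor 10.
Step 3: leaves = {6,7,10}. Remove smallest leaf 6, emit neighbor 3.
Step 4: leaves = {7,10}. Remove smallest leaf 7, emit neighbor 8.
Step 5: leaves = {8,10}. Remove smallest leaf 8, emit neighbor 2.
Step 6: leaves = {2,10}. Remove smallest leaf 2, emit neighbor 9.
Step 7: leaves = {9,10}. Remove smallest leaf 9, emit neighbor 5.
Step 8: leaves = {5,10}. Remove smallest leaf 5, emit neighbor 3.
Done: 2 vertices remain (3, 10). Sequence = [8 10 3 8 2 9 5 3]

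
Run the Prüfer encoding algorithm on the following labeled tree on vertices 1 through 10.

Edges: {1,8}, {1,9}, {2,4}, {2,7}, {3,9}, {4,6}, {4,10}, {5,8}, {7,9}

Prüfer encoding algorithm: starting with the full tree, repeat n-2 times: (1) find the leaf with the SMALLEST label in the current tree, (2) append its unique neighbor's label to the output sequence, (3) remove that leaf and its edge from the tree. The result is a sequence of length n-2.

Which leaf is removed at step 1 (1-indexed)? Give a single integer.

Step 1: current leaves = {3,5,6,10}. Remove leaf 3 (neighbor: 9).

Answer: 3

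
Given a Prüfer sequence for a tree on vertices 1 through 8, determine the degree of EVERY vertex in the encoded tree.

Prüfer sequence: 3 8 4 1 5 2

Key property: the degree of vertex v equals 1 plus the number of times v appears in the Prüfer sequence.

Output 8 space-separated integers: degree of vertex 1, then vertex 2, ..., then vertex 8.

p_1 = 3: count[3] becomes 1
p_2 = 8: count[8] becomes 1
p_3 = 4: count[4] becomes 1
p_4 = 1: count[1] becomes 1
p_5 = 5: count[5] becomes 1
p_6 = 2: count[2] becomes 1
Degrees (1 + count): deg[1]=1+1=2, deg[2]=1+1=2, deg[3]=1+1=2, deg[4]=1+1=2, deg[5]=1+1=2, deg[6]=1+0=1, deg[7]=1+0=1, deg[8]=1+1=2

Answer: 2 2 2 2 2 1 1 2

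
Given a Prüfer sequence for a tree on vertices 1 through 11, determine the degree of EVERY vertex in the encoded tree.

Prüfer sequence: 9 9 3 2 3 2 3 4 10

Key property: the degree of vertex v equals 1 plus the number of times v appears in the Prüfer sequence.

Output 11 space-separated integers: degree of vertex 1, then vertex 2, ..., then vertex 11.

Answer: 1 3 4 2 1 1 1 1 3 2 1

Derivation:
p_1 = 9: count[9] becomes 1
p_2 = 9: count[9] becomes 2
p_3 = 3: count[3] becomes 1
p_4 = 2: count[2] becomes 1
p_5 = 3: count[3] becomes 2
p_6 = 2: count[2] becomes 2
p_7 = 3: count[3] becomes 3
p_8 = 4: count[4] becomes 1
p_9 = 10: count[10] becomes 1
Degrees (1 + count): deg[1]=1+0=1, deg[2]=1+2=3, deg[3]=1+3=4, deg[4]=1+1=2, deg[5]=1+0=1, deg[6]=1+0=1, deg[7]=1+0=1, deg[8]=1+0=1, deg[9]=1+2=3, deg[10]=1+1=2, deg[11]=1+0=1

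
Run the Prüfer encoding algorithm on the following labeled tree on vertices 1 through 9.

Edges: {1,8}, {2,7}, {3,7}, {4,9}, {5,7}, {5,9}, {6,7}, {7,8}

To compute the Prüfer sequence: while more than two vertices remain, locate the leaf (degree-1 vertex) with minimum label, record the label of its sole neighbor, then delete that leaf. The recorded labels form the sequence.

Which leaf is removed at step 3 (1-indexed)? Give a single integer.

Step 1: current leaves = {1,2,3,4,6}. Remove leaf 1 (neighbor: 8).
Step 2: current leaves = {2,3,4,6,8}. Remove leaf 2 (neighbor: 7).
Step 3: current leaves = {3,4,6,8}. Remove leaf 3 (neighbor: 7).

Answer: 3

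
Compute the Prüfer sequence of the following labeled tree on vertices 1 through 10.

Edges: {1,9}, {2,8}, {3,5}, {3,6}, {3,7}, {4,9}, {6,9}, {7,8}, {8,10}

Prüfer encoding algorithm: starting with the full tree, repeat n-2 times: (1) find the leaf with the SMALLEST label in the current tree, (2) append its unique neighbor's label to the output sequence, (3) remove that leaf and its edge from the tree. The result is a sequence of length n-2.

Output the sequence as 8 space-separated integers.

Answer: 9 8 9 3 6 3 7 8

Derivation:
Step 1: leaves = {1,2,4,5,10}. Remove smallest leaf 1, emit neighbor 9.
Step 2: leaves = {2,4,5,10}. Remove smallest leaf 2, emit neighbor 8.
Step 3: leaves = {4,5,10}. Remove smallest leaf 4, emit neighbor 9.
Step 4: leaves = {5,9,10}. Remove smallest leaf 5, emit neighbor 3.
Step 5: leaves = {9,10}. Remove smallest leaf 9, emit neighbor 6.
Step 6: leaves = {6,10}. Remove smallest leaf 6, emit neighbor 3.
Step 7: leaves = {3,10}. Remove smallest leaf 3, emit neighbor 7.
Step 8: leaves = {7,10}. Remove smallest leaf 7, emit neighbor 8.
Done: 2 vertices remain (8, 10). Sequence = [9 8 9 3 6 3 7 8]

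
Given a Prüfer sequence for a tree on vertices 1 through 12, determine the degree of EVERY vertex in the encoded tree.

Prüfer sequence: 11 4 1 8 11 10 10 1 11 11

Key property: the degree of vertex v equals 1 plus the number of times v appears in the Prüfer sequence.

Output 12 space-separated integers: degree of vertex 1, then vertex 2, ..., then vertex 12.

Answer: 3 1 1 2 1 1 1 2 1 3 5 1

Derivation:
p_1 = 11: count[11] becomes 1
p_2 = 4: count[4] becomes 1
p_3 = 1: count[1] becomes 1
p_4 = 8: count[8] becomes 1
p_5 = 11: count[11] becomes 2
p_6 = 10: count[10] becomes 1
p_7 = 10: count[10] becomes 2
p_8 = 1: count[1] becomes 2
p_9 = 11: count[11] becomes 3
p_10 = 11: count[11] becomes 4
Degrees (1 + count): deg[1]=1+2=3, deg[2]=1+0=1, deg[3]=1+0=1, deg[4]=1+1=2, deg[5]=1+0=1, deg[6]=1+0=1, deg[7]=1+0=1, deg[8]=1+1=2, deg[9]=1+0=1, deg[10]=1+2=3, deg[11]=1+4=5, deg[12]=1+0=1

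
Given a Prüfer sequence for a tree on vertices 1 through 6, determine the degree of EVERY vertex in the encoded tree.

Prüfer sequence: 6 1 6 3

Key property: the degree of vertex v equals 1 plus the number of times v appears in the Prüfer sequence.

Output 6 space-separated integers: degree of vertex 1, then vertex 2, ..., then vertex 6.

p_1 = 6: count[6] becomes 1
p_2 = 1: count[1] becomes 1
p_3 = 6: count[6] becomes 2
p_4 = 3: count[3] becomes 1
Degrees (1 + count): deg[1]=1+1=2, deg[2]=1+0=1, deg[3]=1+1=2, deg[4]=1+0=1, deg[5]=1+0=1, deg[6]=1+2=3

Answer: 2 1 2 1 1 3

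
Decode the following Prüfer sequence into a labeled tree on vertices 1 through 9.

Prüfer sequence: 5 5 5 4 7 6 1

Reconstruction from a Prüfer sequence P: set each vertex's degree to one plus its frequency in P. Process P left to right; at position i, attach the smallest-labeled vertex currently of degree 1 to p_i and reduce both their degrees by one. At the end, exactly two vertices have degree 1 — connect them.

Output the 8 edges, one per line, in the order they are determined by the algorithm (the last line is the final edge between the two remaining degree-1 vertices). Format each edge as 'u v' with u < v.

Answer: 2 5
3 5
5 8
4 5
4 7
6 7
1 6
1 9

Derivation:
Initial degrees: {1:2, 2:1, 3:1, 4:2, 5:4, 6:2, 7:2, 8:1, 9:1}
Step 1: smallest deg-1 vertex = 2, p_1 = 5. Add edge {2,5}. Now deg[2]=0, deg[5]=3.
Step 2: smallest deg-1 vertex = 3, p_2 = 5. Add edge {3,5}. Now deg[3]=0, deg[5]=2.
Step 3: smallest deg-1 vertex = 8, p_3 = 5. Add edge {5,8}. Now deg[8]=0, deg[5]=1.
Step 4: smallest deg-1 vertex = 5, p_4 = 4. Add edge {4,5}. Now deg[5]=0, deg[4]=1.
Step 5: smallest deg-1 vertex = 4, p_5 = 7. Add edge {4,7}. Now deg[4]=0, deg[7]=1.
Step 6: smallest deg-1 vertex = 7, p_6 = 6. Add edge {6,7}. Now deg[7]=0, deg[6]=1.
Step 7: smallest deg-1 vertex = 6, p_7 = 1. Add edge {1,6}. Now deg[6]=0, deg[1]=1.
Final: two remaining deg-1 vertices are 1, 9. Add edge {1,9}.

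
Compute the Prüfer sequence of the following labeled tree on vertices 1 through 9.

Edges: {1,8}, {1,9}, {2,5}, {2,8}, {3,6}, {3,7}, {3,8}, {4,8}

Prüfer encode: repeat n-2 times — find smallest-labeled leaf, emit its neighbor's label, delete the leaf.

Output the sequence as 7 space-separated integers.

Step 1: leaves = {4,5,6,7,9}. Remove smallest leaf 4, emit neighbor 8.
Step 2: leaves = {5,6,7,9}. Remove smallest leaf 5, emit neighbor 2.
Step 3: leaves = {2,6,7,9}. Remove smallest leaf 2, emit neighbor 8.
Step 4: leaves = {6,7,9}. Remove smallest leaf 6, emit neighbor 3.
Step 5: leaves = {7,9}. Remove smallest leaf 7, emit neighbor 3.
Step 6: leaves = {3,9}. Remove smallest leaf 3, emit neighbor 8.
Step 7: leaves = {8,9}. Remove smallest leaf 8, emit neighbor 1.
Done: 2 vertices remain (1, 9). Sequence = [8 2 8 3 3 8 1]

Answer: 8 2 8 3 3 8 1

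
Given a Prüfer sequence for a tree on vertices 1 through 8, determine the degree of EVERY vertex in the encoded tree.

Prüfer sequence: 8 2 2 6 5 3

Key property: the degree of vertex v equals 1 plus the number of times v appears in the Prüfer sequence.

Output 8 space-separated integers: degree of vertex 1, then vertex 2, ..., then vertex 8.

Answer: 1 3 2 1 2 2 1 2

Derivation:
p_1 = 8: count[8] becomes 1
p_2 = 2: count[2] becomes 1
p_3 = 2: count[2] becomes 2
p_4 = 6: count[6] becomes 1
p_5 = 5: count[5] becomes 1
p_6 = 3: count[3] becomes 1
Degrees (1 + count): deg[1]=1+0=1, deg[2]=1+2=3, deg[3]=1+1=2, deg[4]=1+0=1, deg[5]=1+1=2, deg[6]=1+1=2, deg[7]=1+0=1, deg[8]=1+1=2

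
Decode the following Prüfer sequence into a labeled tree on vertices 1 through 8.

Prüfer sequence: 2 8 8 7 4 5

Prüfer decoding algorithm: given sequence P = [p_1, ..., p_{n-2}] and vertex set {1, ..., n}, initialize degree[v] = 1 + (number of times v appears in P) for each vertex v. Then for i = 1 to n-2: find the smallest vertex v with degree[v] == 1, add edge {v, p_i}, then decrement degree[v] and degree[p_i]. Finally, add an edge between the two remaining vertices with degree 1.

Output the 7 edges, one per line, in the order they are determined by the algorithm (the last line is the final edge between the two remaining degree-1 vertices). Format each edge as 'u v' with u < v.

Initial degrees: {1:1, 2:2, 3:1, 4:2, 5:2, 6:1, 7:2, 8:3}
Step 1: smallest deg-1 vertex = 1, p_1 = 2. Add edge {1,2}. Now deg[1]=0, deg[2]=1.
Step 2: smallest deg-1 vertex = 2, p_2 = 8. Add edge {2,8}. Now deg[2]=0, deg[8]=2.
Step 3: smallest deg-1 vertex = 3, p_3 = 8. Add edge {3,8}. Now deg[3]=0, deg[8]=1.
Step 4: smallest deg-1 vertex = 6, p_4 = 7. Add edge {6,7}. Now deg[6]=0, deg[7]=1.
Step 5: smallest deg-1 vertex = 7, p_5 = 4. Add edge {4,7}. Now deg[7]=0, deg[4]=1.
Step 6: smallest deg-1 vertex = 4, p_6 = 5. Add edge {4,5}. Now deg[4]=0, deg[5]=1.
Final: two remaining deg-1 vertices are 5, 8. Add edge {5,8}.

Answer: 1 2
2 8
3 8
6 7
4 7
4 5
5 8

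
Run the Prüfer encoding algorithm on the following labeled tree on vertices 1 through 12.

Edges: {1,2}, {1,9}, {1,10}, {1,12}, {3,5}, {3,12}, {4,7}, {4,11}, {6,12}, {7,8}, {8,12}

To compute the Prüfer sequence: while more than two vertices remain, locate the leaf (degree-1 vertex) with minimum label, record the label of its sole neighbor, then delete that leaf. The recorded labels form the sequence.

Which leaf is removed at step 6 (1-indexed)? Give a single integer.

Step 1: current leaves = {2,5,6,9,10,11}. Remove leaf 2 (neighbor: 1).
Step 2: current leaves = {5,6,9,10,11}. Remove leaf 5 (neighbor: 3).
Step 3: current leaves = {3,6,9,10,11}. Remove leaf 3 (neighbor: 12).
Step 4: current leaves = {6,9,10,11}. Remove leaf 6 (neighbor: 12).
Step 5: current leaves = {9,10,11}. Remove leaf 9 (neighbor: 1).
Step 6: current leaves = {10,11}. Remove leaf 10 (neighbor: 1).

Answer: 10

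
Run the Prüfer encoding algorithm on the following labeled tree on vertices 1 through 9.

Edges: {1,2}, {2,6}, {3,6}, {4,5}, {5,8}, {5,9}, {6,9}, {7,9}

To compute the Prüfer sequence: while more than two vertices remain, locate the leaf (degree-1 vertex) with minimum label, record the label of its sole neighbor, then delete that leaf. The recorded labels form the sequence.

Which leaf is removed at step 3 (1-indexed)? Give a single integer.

Step 1: current leaves = {1,3,4,7,8}. Remove leaf 1 (neighbor: 2).
Step 2: current leaves = {2,3,4,7,8}. Remove leaf 2 (neighbor: 6).
Step 3: current leaves = {3,4,7,8}. Remove leaf 3 (neighbor: 6).

Answer: 3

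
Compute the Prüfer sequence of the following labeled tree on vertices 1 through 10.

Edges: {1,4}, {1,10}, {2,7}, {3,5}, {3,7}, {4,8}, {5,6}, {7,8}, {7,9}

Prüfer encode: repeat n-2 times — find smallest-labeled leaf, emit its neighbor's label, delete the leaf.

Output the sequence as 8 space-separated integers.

Answer: 7 5 3 7 7 8 4 1

Derivation:
Step 1: leaves = {2,6,9,10}. Remove smallest leaf 2, emit neighbor 7.
Step 2: leaves = {6,9,10}. Remove smallest leaf 6, emit neighbor 5.
Step 3: leaves = {5,9,10}. Remove smallest leaf 5, emit neighbor 3.
Step 4: leaves = {3,9,10}. Remove smallest leaf 3, emit neighbor 7.
Step 5: leaves = {9,10}. Remove smallest leaf 9, emit neighbor 7.
Step 6: leaves = {7,10}. Remove smallest leaf 7, emit neighbor 8.
Step 7: leaves = {8,10}. Remove smallest leaf 8, emit neighbor 4.
Step 8: leaves = {4,10}. Remove smallest leaf 4, emit neighbor 1.
Done: 2 vertices remain (1, 10). Sequence = [7 5 3 7 7 8 4 1]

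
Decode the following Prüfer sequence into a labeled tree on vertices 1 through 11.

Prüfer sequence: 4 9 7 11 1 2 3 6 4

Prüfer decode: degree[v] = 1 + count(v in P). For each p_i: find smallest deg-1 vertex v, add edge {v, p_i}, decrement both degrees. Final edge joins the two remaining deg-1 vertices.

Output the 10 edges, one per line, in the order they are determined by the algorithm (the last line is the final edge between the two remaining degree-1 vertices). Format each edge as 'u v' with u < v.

Answer: 4 5
8 9
7 9
7 11
1 10
1 2
2 3
3 6
4 6
4 11

Derivation:
Initial degrees: {1:2, 2:2, 3:2, 4:3, 5:1, 6:2, 7:2, 8:1, 9:2, 10:1, 11:2}
Step 1: smallest deg-1 vertex = 5, p_1 = 4. Add edge {4,5}. Now deg[5]=0, deg[4]=2.
Step 2: smallest deg-1 vertex = 8, p_2 = 9. Add edge {8,9}. Now deg[8]=0, deg[9]=1.
Step 3: smallest deg-1 vertex = 9, p_3 = 7. Add edge {7,9}. Now deg[9]=0, deg[7]=1.
Step 4: smallest deg-1 vertex = 7, p_4 = 11. Add edge {7,11}. Now deg[7]=0, deg[11]=1.
Step 5: smallest deg-1 vertex = 10, p_5 = 1. Add edge {1,10}. Now deg[10]=0, deg[1]=1.
Step 6: smallest deg-1 vertex = 1, p_6 = 2. Add edge {1,2}. Now deg[1]=0, deg[2]=1.
Step 7: smallest deg-1 vertex = 2, p_7 = 3. Add edge {2,3}. Now deg[2]=0, deg[3]=1.
Step 8: smallest deg-1 vertex = 3, p_8 = 6. Add edge {3,6}. Now deg[3]=0, deg[6]=1.
Step 9: smallest deg-1 vertex = 6, p_9 = 4. Add edge {4,6}. Now deg[6]=0, deg[4]=1.
Final: two remaining deg-1 vertices are 4, 11. Add edge {4,11}.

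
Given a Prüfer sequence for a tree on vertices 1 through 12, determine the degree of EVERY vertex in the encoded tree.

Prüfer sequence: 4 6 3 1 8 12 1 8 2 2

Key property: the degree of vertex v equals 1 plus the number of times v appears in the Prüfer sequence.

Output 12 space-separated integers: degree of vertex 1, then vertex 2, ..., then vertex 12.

Answer: 3 3 2 2 1 2 1 3 1 1 1 2

Derivation:
p_1 = 4: count[4] becomes 1
p_2 = 6: count[6] becomes 1
p_3 = 3: count[3] becomes 1
p_4 = 1: count[1] becomes 1
p_5 = 8: count[8] becomes 1
p_6 = 12: count[12] becomes 1
p_7 = 1: count[1] becomes 2
p_8 = 8: count[8] becomes 2
p_9 = 2: count[2] becomes 1
p_10 = 2: count[2] becomes 2
Degrees (1 + count): deg[1]=1+2=3, deg[2]=1+2=3, deg[3]=1+1=2, deg[4]=1+1=2, deg[5]=1+0=1, deg[6]=1+1=2, deg[7]=1+0=1, deg[8]=1+2=3, deg[9]=1+0=1, deg[10]=1+0=1, deg[11]=1+0=1, deg[12]=1+1=2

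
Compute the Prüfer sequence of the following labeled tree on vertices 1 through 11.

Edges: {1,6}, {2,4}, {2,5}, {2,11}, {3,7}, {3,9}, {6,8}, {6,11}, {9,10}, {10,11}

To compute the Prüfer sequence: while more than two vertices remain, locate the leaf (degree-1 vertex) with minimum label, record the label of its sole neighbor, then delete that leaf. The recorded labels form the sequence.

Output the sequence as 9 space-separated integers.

Step 1: leaves = {1,4,5,7,8}. Remove smallest leaf 1, emit neighbor 6.
Step 2: leaves = {4,5,7,8}. Remove smallest leaf 4, emit neighbor 2.
Step 3: leaves = {5,7,8}. Remove smallest leaf 5, emit neighbor 2.
Step 4: leaves = {2,7,8}. Remove smallest leaf 2, emit neighbor 11.
Step 5: leaves = {7,8}. Remove smallest leaf 7, emit neighbor 3.
Step 6: leaves = {3,8}. Remove smallest leaf 3, emit neighbor 9.
Step 7: leaves = {8,9}. Remove smallest leaf 8, emit neighbor 6.
Step 8: leaves = {6,9}. Remove smallest leaf 6, emit neighbor 11.
Step 9: leaves = {9,11}. Remove smallest leaf 9, emit neighbor 10.
Done: 2 vertices remain (10, 11). Sequence = [6 2 2 11 3 9 6 11 10]

Answer: 6 2 2 11 3 9 6 11 10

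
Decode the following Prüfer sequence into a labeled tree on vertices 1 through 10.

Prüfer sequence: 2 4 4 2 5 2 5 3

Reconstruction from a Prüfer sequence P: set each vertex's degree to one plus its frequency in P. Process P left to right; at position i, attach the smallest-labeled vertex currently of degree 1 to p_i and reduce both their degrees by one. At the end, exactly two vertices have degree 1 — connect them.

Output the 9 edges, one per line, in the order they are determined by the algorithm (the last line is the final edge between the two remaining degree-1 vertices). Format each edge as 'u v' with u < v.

Initial degrees: {1:1, 2:4, 3:2, 4:3, 5:3, 6:1, 7:1, 8:1, 9:1, 10:1}
Step 1: smallest deg-1 vertex = 1, p_1 = 2. Add edge {1,2}. Now deg[1]=0, deg[2]=3.
Step 2: smallest deg-1 vertex = 6, p_2 = 4. Add edge {4,6}. Now deg[6]=0, deg[4]=2.
Step 3: smallest deg-1 vertex = 7, p_3 = 4. Add edge {4,7}. Now deg[7]=0, deg[4]=1.
Step 4: smallest deg-1 vertex = 4, p_4 = 2. Add edge {2,4}. Now deg[4]=0, deg[2]=2.
Step 5: smallest deg-1 vertex = 8, p_5 = 5. Add edge {5,8}. Now deg[8]=0, deg[5]=2.
Step 6: smallest deg-1 vertex = 9, p_6 = 2. Add edge {2,9}. Now deg[9]=0, deg[2]=1.
Step 7: smallest deg-1 vertex = 2, p_7 = 5. Add edge {2,5}. Now deg[2]=0, deg[5]=1.
Step 8: smallest deg-1 vertex = 5, p_8 = 3. Add edge {3,5}. Now deg[5]=0, deg[3]=1.
Final: two remaining deg-1 vertices are 3, 10. Add edge {3,10}.

Answer: 1 2
4 6
4 7
2 4
5 8
2 9
2 5
3 5
3 10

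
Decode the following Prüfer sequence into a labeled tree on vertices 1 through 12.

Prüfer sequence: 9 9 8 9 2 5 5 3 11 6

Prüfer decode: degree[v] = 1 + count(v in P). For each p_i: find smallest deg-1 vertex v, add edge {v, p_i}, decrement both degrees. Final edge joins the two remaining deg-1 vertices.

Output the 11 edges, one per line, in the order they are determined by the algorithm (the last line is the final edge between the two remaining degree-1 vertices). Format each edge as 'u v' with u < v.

Answer: 1 9
4 9
7 8
8 9
2 9
2 5
5 10
3 5
3 11
6 11
6 12

Derivation:
Initial degrees: {1:1, 2:2, 3:2, 4:1, 5:3, 6:2, 7:1, 8:2, 9:4, 10:1, 11:2, 12:1}
Step 1: smallest deg-1 vertex = 1, p_1 = 9. Add edge {1,9}. Now deg[1]=0, deg[9]=3.
Step 2: smallest deg-1 vertex = 4, p_2 = 9. Add edge {4,9}. Now deg[4]=0, deg[9]=2.
Step 3: smallest deg-1 vertex = 7, p_3 = 8. Add edge {7,8}. Now deg[7]=0, deg[8]=1.
Step 4: smallest deg-1 vertex = 8, p_4 = 9. Add edge {8,9}. Now deg[8]=0, deg[9]=1.
Step 5: smallest deg-1 vertex = 9, p_5 = 2. Add edge {2,9}. Now deg[9]=0, deg[2]=1.
Step 6: smallest deg-1 vertex = 2, p_6 = 5. Add edge {2,5}. Now deg[2]=0, deg[5]=2.
Step 7: smallest deg-1 vertex = 10, p_7 = 5. Add edge {5,10}. Now deg[10]=0, deg[5]=1.
Step 8: smallest deg-1 vertex = 5, p_8 = 3. Add edge {3,5}. Now deg[5]=0, deg[3]=1.
Step 9: smallest deg-1 vertex = 3, p_9 = 11. Add edge {3,11}. Now deg[3]=0, deg[11]=1.
Step 10: smallest deg-1 vertex = 11, p_10 = 6. Add edge {6,11}. Now deg[11]=0, deg[6]=1.
Final: two remaining deg-1 vertices are 6, 12. Add edge {6,12}.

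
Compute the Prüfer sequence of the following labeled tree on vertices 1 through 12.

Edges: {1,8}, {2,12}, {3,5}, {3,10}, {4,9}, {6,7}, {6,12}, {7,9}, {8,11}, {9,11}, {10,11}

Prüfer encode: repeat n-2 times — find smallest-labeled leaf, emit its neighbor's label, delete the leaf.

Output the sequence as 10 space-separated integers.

Step 1: leaves = {1,2,4,5}. Remove smallest leaf 1, emit neighbor 8.
Step 2: leaves = {2,4,5,8}. Remove smallest leaf 2, emit neighbor 12.
Step 3: leaves = {4,5,8,12}. Remove smallest leaf 4, emit neighbor 9.
Step 4: leaves = {5,8,12}. Remove smallest leaf 5, emit neighbor 3.
Step 5: leaves = {3,8,12}. Remove smallest leaf 3, emit neighbor 10.
Step 6: leaves = {8,10,12}. Remove smallest leaf 8, emit neighbor 11.
Step 7: leaves = {10,12}. Remove smallest leaf 10, emit neighbor 11.
Step 8: leaves = {11,12}. Remove smallest leaf 11, emit neighbor 9.
Step 9: leaves = {9,12}. Remove smallest leaf 9, emit neighbor 7.
Step 10: leaves = {7,12}. Remove smallest leaf 7, emit neighbor 6.
Done: 2 vertices remain (6, 12). Sequence = [8 12 9 3 10 11 11 9 7 6]

Answer: 8 12 9 3 10 11 11 9 7 6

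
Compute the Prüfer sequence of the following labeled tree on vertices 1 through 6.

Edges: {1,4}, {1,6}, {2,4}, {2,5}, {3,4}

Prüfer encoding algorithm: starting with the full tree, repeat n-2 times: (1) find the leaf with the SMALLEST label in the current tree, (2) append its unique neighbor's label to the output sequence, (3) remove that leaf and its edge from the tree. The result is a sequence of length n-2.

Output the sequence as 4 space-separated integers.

Answer: 4 2 4 1

Derivation:
Step 1: leaves = {3,5,6}. Remove smallest leaf 3, emit neighbor 4.
Step 2: leaves = {5,6}. Remove smallest leaf 5, emit neighbor 2.
Step 3: leaves = {2,6}. Remove smallest leaf 2, emit neighbor 4.
Step 4: leaves = {4,6}. Remove smallest leaf 4, emit neighbor 1.
Done: 2 vertices remain (1, 6). Sequence = [4 2 4 1]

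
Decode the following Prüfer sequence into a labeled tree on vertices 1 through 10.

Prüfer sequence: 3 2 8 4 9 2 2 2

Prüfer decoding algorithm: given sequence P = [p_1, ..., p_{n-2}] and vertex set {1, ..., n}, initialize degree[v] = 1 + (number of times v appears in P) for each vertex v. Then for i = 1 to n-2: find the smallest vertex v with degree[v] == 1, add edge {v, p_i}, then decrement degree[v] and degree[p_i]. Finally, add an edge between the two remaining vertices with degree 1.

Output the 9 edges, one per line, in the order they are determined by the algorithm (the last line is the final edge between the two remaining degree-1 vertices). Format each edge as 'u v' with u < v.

Answer: 1 3
2 3
5 8
4 6
4 9
2 7
2 8
2 9
2 10

Derivation:
Initial degrees: {1:1, 2:5, 3:2, 4:2, 5:1, 6:1, 7:1, 8:2, 9:2, 10:1}
Step 1: smallest deg-1 vertex = 1, p_1 = 3. Add edge {1,3}. Now deg[1]=0, deg[3]=1.
Step 2: smallest deg-1 vertex = 3, p_2 = 2. Add edge {2,3}. Now deg[3]=0, deg[2]=4.
Step 3: smallest deg-1 vertex = 5, p_3 = 8. Add edge {5,8}. Now deg[5]=0, deg[8]=1.
Step 4: smallest deg-1 vertex = 6, p_4 = 4. Add edge {4,6}. Now deg[6]=0, deg[4]=1.
Step 5: smallest deg-1 vertex = 4, p_5 = 9. Add edge {4,9}. Now deg[4]=0, deg[9]=1.
Step 6: smallest deg-1 vertex = 7, p_6 = 2. Add edge {2,7}. Now deg[7]=0, deg[2]=3.
Step 7: smallest deg-1 vertex = 8, p_7 = 2. Add edge {2,8}. Now deg[8]=0, deg[2]=2.
Step 8: smallest deg-1 vertex = 9, p_8 = 2. Add edge {2,9}. Now deg[9]=0, deg[2]=1.
Final: two remaining deg-1 vertices are 2, 10. Add edge {2,10}.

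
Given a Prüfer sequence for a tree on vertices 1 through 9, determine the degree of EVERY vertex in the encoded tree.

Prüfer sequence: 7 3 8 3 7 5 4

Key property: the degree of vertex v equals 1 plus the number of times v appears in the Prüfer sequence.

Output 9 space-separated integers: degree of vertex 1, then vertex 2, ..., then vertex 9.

Answer: 1 1 3 2 2 1 3 2 1

Derivation:
p_1 = 7: count[7] becomes 1
p_2 = 3: count[3] becomes 1
p_3 = 8: count[8] becomes 1
p_4 = 3: count[3] becomes 2
p_5 = 7: count[7] becomes 2
p_6 = 5: count[5] becomes 1
p_7 = 4: count[4] becomes 1
Degrees (1 + count): deg[1]=1+0=1, deg[2]=1+0=1, deg[3]=1+2=3, deg[4]=1+1=2, deg[5]=1+1=2, deg[6]=1+0=1, deg[7]=1+2=3, deg[8]=1+1=2, deg[9]=1+0=1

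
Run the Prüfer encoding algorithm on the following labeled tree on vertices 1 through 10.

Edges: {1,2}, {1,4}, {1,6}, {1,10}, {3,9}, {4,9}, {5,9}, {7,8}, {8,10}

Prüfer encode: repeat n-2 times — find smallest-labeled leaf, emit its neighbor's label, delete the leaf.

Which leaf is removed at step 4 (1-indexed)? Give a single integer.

Step 1: current leaves = {2,3,5,6,7}. Remove leaf 2 (neighbor: 1).
Step 2: current leaves = {3,5,6,7}. Remove leaf 3 (neighbor: 9).
Step 3: current leaves = {5,6,7}. Remove leaf 5 (neighbor: 9).
Step 4: current leaves = {6,7,9}. Remove leaf 6 (neighbor: 1).

Answer: 6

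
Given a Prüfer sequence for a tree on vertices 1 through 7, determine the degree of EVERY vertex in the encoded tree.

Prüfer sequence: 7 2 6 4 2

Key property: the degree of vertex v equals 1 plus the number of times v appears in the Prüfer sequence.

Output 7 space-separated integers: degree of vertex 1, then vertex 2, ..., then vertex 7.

p_1 = 7: count[7] becomes 1
p_2 = 2: count[2] becomes 1
p_3 = 6: count[6] becomes 1
p_4 = 4: count[4] becomes 1
p_5 = 2: count[2] becomes 2
Degrees (1 + count): deg[1]=1+0=1, deg[2]=1+2=3, deg[3]=1+0=1, deg[4]=1+1=2, deg[5]=1+0=1, deg[6]=1+1=2, deg[7]=1+1=2

Answer: 1 3 1 2 1 2 2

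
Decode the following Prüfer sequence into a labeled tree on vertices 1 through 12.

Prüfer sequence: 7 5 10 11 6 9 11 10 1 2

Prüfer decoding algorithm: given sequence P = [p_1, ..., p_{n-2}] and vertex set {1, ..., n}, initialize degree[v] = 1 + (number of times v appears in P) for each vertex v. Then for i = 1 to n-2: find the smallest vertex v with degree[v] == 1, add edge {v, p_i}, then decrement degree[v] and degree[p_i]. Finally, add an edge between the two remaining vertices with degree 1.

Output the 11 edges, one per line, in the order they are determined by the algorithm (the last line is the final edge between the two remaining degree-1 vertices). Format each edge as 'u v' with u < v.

Answer: 3 7
4 5
5 10
7 11
6 8
6 9
9 11
10 11
1 10
1 2
2 12

Derivation:
Initial degrees: {1:2, 2:2, 3:1, 4:1, 5:2, 6:2, 7:2, 8:1, 9:2, 10:3, 11:3, 12:1}
Step 1: smallest deg-1 vertex = 3, p_1 = 7. Add edge {3,7}. Now deg[3]=0, deg[7]=1.
Step 2: smallest deg-1 vertex = 4, p_2 = 5. Add edge {4,5}. Now deg[4]=0, deg[5]=1.
Step 3: smallest deg-1 vertex = 5, p_3 = 10. Add edge {5,10}. Now deg[5]=0, deg[10]=2.
Step 4: smallest deg-1 vertex = 7, p_4 = 11. Add edge {7,11}. Now deg[7]=0, deg[11]=2.
Step 5: smallest deg-1 vertex = 8, p_5 = 6. Add edge {6,8}. Now deg[8]=0, deg[6]=1.
Step 6: smallest deg-1 vertex = 6, p_6 = 9. Add edge {6,9}. Now deg[6]=0, deg[9]=1.
Step 7: smallest deg-1 vertex = 9, p_7 = 11. Add edge {9,11}. Now deg[9]=0, deg[11]=1.
Step 8: smallest deg-1 vertex = 11, p_8 = 10. Add edge {10,11}. Now deg[11]=0, deg[10]=1.
Step 9: smallest deg-1 vertex = 10, p_9 = 1. Add edge {1,10}. Now deg[10]=0, deg[1]=1.
Step 10: smallest deg-1 vertex = 1, p_10 = 2. Add edge {1,2}. Now deg[1]=0, deg[2]=1.
Final: two remaining deg-1 vertices are 2, 12. Add edge {2,12}.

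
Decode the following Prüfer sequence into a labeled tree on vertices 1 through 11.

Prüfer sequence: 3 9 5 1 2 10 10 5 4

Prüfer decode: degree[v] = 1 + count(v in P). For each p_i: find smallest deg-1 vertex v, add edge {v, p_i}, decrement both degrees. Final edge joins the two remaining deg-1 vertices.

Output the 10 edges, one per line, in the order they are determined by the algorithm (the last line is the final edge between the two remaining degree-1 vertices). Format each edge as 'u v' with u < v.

Answer: 3 6
3 9
5 7
1 8
1 2
2 10
9 10
5 10
4 5
4 11

Derivation:
Initial degrees: {1:2, 2:2, 3:2, 4:2, 5:3, 6:1, 7:1, 8:1, 9:2, 10:3, 11:1}
Step 1: smallest deg-1 vertex = 6, p_1 = 3. Add edge {3,6}. Now deg[6]=0, deg[3]=1.
Step 2: smallest deg-1 vertex = 3, p_2 = 9. Add edge {3,9}. Now deg[3]=0, deg[9]=1.
Step 3: smallest deg-1 vertex = 7, p_3 = 5. Add edge {5,7}. Now deg[7]=0, deg[5]=2.
Step 4: smallest deg-1 vertex = 8, p_4 = 1. Add edge {1,8}. Now deg[8]=0, deg[1]=1.
Step 5: smallest deg-1 vertex = 1, p_5 = 2. Add edge {1,2}. Now deg[1]=0, deg[2]=1.
Step 6: smallest deg-1 vertex = 2, p_6 = 10. Add edge {2,10}. Now deg[2]=0, deg[10]=2.
Step 7: smallest deg-1 vertex = 9, p_7 = 10. Add edge {9,10}. Now deg[9]=0, deg[10]=1.
Step 8: smallest deg-1 vertex = 10, p_8 = 5. Add edge {5,10}. Now deg[10]=0, deg[5]=1.
Step 9: smallest deg-1 vertex = 5, p_9 = 4. Add edge {4,5}. Now deg[5]=0, deg[4]=1.
Final: two remaining deg-1 vertices are 4, 11. Add edge {4,11}.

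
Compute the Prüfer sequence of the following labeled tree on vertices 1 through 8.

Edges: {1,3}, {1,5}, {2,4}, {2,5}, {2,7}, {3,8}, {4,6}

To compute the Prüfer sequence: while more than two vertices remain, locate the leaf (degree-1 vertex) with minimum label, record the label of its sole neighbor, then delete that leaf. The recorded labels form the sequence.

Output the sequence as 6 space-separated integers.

Answer: 4 2 2 5 1 3

Derivation:
Step 1: leaves = {6,7,8}. Remove smallest leaf 6, emit neighbor 4.
Step 2: leaves = {4,7,8}. Remove smallest leaf 4, emit neighbor 2.
Step 3: leaves = {7,8}. Remove smallest leaf 7, emit neighbor 2.
Step 4: leaves = {2,8}. Remove smallest leaf 2, emit neighbor 5.
Step 5: leaves = {5,8}. Remove smallest leaf 5, emit neighbor 1.
Step 6: leaves = {1,8}. Remove smallest leaf 1, emit neighbor 3.
Done: 2 vertices remain (3, 8). Sequence = [4 2 2 5 1 3]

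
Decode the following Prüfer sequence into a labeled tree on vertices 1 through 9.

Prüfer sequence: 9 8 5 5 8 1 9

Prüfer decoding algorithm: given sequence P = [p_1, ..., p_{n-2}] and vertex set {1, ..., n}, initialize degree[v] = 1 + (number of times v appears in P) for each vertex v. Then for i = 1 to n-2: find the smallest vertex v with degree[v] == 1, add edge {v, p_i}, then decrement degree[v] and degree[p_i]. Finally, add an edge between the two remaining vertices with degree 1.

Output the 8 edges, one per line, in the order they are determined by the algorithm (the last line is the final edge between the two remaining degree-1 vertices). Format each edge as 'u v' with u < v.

Answer: 2 9
3 8
4 5
5 6
5 8
1 7
1 9
8 9

Derivation:
Initial degrees: {1:2, 2:1, 3:1, 4:1, 5:3, 6:1, 7:1, 8:3, 9:3}
Step 1: smallest deg-1 vertex = 2, p_1 = 9. Add edge {2,9}. Now deg[2]=0, deg[9]=2.
Step 2: smallest deg-1 vertex = 3, p_2 = 8. Add edge {3,8}. Now deg[3]=0, deg[8]=2.
Step 3: smallest deg-1 vertex = 4, p_3 = 5. Add edge {4,5}. Now deg[4]=0, deg[5]=2.
Step 4: smallest deg-1 vertex = 6, p_4 = 5. Add edge {5,6}. Now deg[6]=0, deg[5]=1.
Step 5: smallest deg-1 vertex = 5, p_5 = 8. Add edge {5,8}. Now deg[5]=0, deg[8]=1.
Step 6: smallest deg-1 vertex = 7, p_6 = 1. Add edge {1,7}. Now deg[7]=0, deg[1]=1.
Step 7: smallest deg-1 vertex = 1, p_7 = 9. Add edge {1,9}. Now deg[1]=0, deg[9]=1.
Final: two remaining deg-1 vertices are 8, 9. Add edge {8,9}.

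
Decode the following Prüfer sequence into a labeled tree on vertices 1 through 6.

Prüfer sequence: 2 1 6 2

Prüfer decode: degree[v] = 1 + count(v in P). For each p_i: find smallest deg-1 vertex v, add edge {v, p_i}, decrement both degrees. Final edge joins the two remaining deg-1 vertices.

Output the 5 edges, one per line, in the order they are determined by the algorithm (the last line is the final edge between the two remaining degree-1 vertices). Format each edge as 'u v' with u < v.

Initial degrees: {1:2, 2:3, 3:1, 4:1, 5:1, 6:2}
Step 1: smallest deg-1 vertex = 3, p_1 = 2. Add edge {2,3}. Now deg[3]=0, deg[2]=2.
Step 2: smallest deg-1 vertex = 4, p_2 = 1. Add edge {1,4}. Now deg[4]=0, deg[1]=1.
Step 3: smallest deg-1 vertex = 1, p_3 = 6. Add edge {1,6}. Now deg[1]=0, deg[6]=1.
Step 4: smallest deg-1 vertex = 5, p_4 = 2. Add edge {2,5}. Now deg[5]=0, deg[2]=1.
Final: two remaining deg-1 vertices are 2, 6. Add edge {2,6}.

Answer: 2 3
1 4
1 6
2 5
2 6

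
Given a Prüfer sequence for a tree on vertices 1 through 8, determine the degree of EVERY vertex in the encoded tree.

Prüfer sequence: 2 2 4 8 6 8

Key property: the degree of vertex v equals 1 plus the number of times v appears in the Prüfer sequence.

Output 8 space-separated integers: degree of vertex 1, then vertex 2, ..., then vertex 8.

Answer: 1 3 1 2 1 2 1 3

Derivation:
p_1 = 2: count[2] becomes 1
p_2 = 2: count[2] becomes 2
p_3 = 4: count[4] becomes 1
p_4 = 8: count[8] becomes 1
p_5 = 6: count[6] becomes 1
p_6 = 8: count[8] becomes 2
Degrees (1 + count): deg[1]=1+0=1, deg[2]=1+2=3, deg[3]=1+0=1, deg[4]=1+1=2, deg[5]=1+0=1, deg[6]=1+1=2, deg[7]=1+0=1, deg[8]=1+2=3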